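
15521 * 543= 8427903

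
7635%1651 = 1031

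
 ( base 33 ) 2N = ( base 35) 2j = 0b1011001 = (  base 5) 324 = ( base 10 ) 89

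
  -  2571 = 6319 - 8890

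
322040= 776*415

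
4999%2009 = 981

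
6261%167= 82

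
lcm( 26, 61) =1586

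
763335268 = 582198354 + 181136914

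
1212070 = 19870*61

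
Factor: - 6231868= - 2^2 * 29^1*31^1*1733^1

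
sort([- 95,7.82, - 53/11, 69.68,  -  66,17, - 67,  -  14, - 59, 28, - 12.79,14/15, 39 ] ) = [ - 95, - 67, - 66, - 59 ,  -  14, - 12.79, - 53/11 , 14/15, 7.82, 17,28, 39, 69.68] 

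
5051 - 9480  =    -  4429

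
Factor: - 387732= - 2^2*3^1*79^1*409^1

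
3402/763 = 486/109 = 4.46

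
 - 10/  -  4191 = 10/4191 = 0.00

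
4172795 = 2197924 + 1974871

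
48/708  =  4/59 = 0.07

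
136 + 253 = 389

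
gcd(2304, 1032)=24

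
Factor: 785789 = 569^1*1381^1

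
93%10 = 3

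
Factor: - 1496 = - 2^3*11^1*17^1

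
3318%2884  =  434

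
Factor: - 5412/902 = -2^1*3^1 = - 6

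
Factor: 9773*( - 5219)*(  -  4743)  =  3^2*17^2*29^1 * 31^1 * 307^1 *337^1 = 241918076241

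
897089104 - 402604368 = 494484736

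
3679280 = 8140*452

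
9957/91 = 109 + 38/91 = 109.42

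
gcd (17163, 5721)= 5721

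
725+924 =1649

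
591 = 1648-1057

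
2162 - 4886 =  - 2724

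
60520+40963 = 101483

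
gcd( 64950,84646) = 2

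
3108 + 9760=12868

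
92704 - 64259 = 28445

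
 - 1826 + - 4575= - 6401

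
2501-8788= - 6287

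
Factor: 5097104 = 2^4*318569^1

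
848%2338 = 848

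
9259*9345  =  86525355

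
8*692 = 5536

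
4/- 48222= - 2/24111 =-0.00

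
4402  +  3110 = 7512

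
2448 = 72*34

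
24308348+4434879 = 28743227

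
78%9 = 6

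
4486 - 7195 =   -  2709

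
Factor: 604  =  2^2*151^1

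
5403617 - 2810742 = 2592875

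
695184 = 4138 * 168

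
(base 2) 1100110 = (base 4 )1212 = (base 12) 86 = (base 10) 102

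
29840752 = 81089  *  368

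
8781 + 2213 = 10994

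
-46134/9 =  - 5126  =  - 5126.00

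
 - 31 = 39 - 70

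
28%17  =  11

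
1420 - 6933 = - 5513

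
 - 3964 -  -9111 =5147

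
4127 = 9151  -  5024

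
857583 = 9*95287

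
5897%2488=921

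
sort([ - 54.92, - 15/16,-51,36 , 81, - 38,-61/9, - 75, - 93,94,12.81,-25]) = [-93, - 75,-54.92, - 51, - 38,-25, - 61/9, - 15/16 , 12.81,36,81,94 ]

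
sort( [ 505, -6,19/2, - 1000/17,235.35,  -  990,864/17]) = [-990, - 1000/17,- 6,19/2, 864/17 , 235.35,505]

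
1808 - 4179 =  - 2371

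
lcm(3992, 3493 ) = 27944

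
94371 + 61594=155965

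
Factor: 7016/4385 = 2^3*5^(-1 )  =  8/5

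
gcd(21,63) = 21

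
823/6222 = 823/6222 = 0.13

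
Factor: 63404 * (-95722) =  - 6069157688 =- 2^3*11^3*19^1*131^1*229^1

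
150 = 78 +72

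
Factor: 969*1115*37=3^1*5^1*17^1*19^1*37^1*223^1 = 39976095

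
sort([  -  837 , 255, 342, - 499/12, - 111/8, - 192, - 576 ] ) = [ - 837, - 576, - 192,  -  499/12, - 111/8,255,342 ] 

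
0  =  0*3884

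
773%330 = 113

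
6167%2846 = 475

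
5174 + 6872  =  12046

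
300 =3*100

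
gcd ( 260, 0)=260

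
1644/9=548/3= 182.67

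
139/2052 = 139/2052 = 0.07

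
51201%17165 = 16871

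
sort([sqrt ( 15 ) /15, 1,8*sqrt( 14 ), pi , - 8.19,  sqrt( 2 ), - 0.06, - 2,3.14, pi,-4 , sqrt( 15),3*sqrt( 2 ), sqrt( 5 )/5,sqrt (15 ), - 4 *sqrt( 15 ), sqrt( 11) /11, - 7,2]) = [ -4*sqrt(15 ), - 8.19, - 7,-4,-2, - 0.06,sqrt( 15 ) /15, sqrt (11)/11, sqrt( 5)/5,1 , sqrt(2),2, 3.14, pi , pi, sqrt (15),sqrt(15 ),3*sqrt(2 ) , 8*sqrt(14 )]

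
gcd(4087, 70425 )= 1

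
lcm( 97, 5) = 485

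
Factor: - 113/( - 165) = 3^( - 1)*5^( - 1) * 11^( - 1 ) * 113^1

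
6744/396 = 17 + 1/33 = 17.03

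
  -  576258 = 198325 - 774583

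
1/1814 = 1/1814 = 0.00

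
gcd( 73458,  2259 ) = 9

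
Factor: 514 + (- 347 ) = 167^1  =  167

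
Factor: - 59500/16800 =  -85/24 = - 2^( -3 )*3^(  -  1)*5^1*17^1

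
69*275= 18975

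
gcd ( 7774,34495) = 1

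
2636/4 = 659 = 659.00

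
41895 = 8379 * 5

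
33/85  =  33/85=0.39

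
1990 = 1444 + 546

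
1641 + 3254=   4895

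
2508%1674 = 834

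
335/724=335/724 = 0.46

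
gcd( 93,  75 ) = 3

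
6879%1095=309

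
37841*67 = 2535347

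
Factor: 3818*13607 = 2^1*11^1*23^1*83^1*1237^1=51951526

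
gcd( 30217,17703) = 1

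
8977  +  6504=15481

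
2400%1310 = 1090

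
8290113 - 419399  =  7870714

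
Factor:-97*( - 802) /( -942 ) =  - 3^(-1)*97^1*157^( - 1 )*401^1 = - 38897/471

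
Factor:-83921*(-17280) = 1450154880  =  2^7*3^3*5^1*83921^1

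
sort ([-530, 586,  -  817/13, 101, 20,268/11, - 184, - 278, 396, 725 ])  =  [ - 530, - 278,-184, - 817/13, 20, 268/11,101, 396,586,725]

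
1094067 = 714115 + 379952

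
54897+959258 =1014155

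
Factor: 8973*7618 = 2^1*3^2*13^1*293^1*997^1=68356314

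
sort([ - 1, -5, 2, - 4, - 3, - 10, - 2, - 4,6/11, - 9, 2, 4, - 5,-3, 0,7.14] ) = [ - 10,  -  9,  -  5,  -  5,  -  4,- 4, - 3,-3, - 2, - 1,0, 6/11 , 2, 2,4,  7.14 ] 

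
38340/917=38340/917 = 41.81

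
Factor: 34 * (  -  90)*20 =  - 2^4 *3^2 * 5^2 * 17^1 = -61200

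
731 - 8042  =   - 7311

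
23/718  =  23/718 =0.03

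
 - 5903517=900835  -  6804352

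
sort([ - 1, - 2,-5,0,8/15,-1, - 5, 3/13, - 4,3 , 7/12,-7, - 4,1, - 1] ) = [-7, - 5,  -  5,-4,-4,-2, - 1 , - 1, - 1, 0, 3/13,  8/15,7/12,1, 3] 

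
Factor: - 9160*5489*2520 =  - 126703684800  =  - 2^6*3^2 * 5^2*7^1*11^1*229^1*499^1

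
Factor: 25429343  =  25429343^1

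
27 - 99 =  - 72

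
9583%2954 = 721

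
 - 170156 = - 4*42539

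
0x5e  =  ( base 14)6a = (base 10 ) 94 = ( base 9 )114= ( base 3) 10111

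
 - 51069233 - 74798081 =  -125867314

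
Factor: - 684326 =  - 2^1*263^1*1301^1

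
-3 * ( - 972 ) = 2916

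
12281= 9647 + 2634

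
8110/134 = 60 + 35/67 = 60.52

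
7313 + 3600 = 10913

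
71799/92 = 780 + 39/92 = 780.42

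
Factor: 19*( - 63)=-1197 = - 3^2*7^1*19^1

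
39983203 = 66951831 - 26968628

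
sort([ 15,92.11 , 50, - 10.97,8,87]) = [-10.97,8,15,50,87,92.11 ]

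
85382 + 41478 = 126860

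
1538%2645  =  1538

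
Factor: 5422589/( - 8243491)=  - 53^1*101^1*1013^1*1663^( - 1 )*4957^( - 1 )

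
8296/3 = 8296/3 = 2765.33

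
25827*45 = 1162215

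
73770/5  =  14754 = 14754.00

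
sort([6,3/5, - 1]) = [ - 1,  3/5, 6]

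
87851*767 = 67381717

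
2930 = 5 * 586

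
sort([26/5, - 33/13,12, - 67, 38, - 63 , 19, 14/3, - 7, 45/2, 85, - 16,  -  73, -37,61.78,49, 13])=[ - 73,  -  67 , - 63,- 37, -16,- 7,-33/13, 14/3, 26/5, 12, 13, 19, 45/2, 38, 49, 61.78,85 ]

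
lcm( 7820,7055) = 649060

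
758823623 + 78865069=837688692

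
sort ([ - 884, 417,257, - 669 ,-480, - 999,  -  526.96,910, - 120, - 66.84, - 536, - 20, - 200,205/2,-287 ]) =[ - 999, - 884 , - 669, - 536, - 526.96,- 480, - 287, - 200, - 120 , - 66.84, - 20, 205/2,257, 417,910 ]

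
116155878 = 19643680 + 96512198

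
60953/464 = 131+169/464 = 131.36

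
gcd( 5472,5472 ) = 5472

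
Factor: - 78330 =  - 2^1*3^1*5^1*7^1*373^1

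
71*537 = 38127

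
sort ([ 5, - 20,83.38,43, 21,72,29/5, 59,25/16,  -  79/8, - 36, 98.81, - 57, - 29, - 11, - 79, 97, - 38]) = [ - 79, - 57, - 38, - 36, - 29,-20, - 11, - 79/8, 25/16, 5, 29/5,21, 43,59,72,83.38,97,98.81 ]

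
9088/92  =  98+18/23 = 98.78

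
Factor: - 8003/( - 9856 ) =2^( - 7)*7^( - 1 )*11^( - 1 )*53^1*151^1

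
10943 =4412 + 6531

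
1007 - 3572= - 2565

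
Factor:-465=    - 3^1*5^1*31^1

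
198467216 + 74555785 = 273023001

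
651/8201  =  651/8201 = 0.08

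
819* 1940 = 1588860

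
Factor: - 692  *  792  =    -  548064 = -2^5 * 3^2*11^1 * 173^1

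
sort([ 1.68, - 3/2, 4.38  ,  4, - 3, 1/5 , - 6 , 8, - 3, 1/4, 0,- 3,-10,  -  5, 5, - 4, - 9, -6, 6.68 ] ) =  [-10,-9, - 6, - 6, - 5,-4,-3, - 3, - 3,-3/2, 0,1/5,1/4, 1.68,  4,4.38,5, 6.68, 8 ]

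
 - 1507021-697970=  -2204991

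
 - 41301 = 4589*( - 9)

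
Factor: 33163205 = 5^1*293^1 * 22637^1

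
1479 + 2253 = 3732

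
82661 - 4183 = 78478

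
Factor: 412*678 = 279336 = 2^3*3^1*103^1*113^1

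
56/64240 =7/8030 = 0.00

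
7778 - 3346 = 4432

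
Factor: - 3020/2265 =-4/3=   -2^2*3^( - 1)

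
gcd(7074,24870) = 6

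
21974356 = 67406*326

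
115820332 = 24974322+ 90846010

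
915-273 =642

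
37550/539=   37550/539 = 69.67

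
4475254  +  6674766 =11150020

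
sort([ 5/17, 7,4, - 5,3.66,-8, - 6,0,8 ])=[  -  8, - 6, - 5, 0,5/17,3.66, 4, 7,8]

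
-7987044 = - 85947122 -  - 77960078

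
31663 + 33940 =65603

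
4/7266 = 2/3633 = 0.00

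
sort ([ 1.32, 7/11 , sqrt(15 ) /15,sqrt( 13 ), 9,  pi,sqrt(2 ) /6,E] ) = [sqrt(2)/6, sqrt( 15 ) /15, 7/11,1.32, E,  pi, sqrt(13 ), 9]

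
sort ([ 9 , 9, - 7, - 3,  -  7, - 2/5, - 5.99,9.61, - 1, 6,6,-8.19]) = [-8.19, - 7,-7, - 5.99, - 3, - 1, - 2/5, 6,6,  9,9,9.61 ]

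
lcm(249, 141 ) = 11703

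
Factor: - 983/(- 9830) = 1/10= 2^ (  -  1)*5^(-1 )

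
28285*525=14849625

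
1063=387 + 676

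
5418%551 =459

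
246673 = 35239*7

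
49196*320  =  15742720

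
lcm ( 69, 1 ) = 69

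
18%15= 3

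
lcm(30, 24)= 120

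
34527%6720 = 927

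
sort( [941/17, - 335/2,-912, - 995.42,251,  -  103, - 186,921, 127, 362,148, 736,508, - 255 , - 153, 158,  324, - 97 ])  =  [ - 995.42 , - 912, - 255, - 186,-335/2,-153, - 103, - 97, 941/17, 127, 148, 158,251, 324, 362,508, 736, 921 ] 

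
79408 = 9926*8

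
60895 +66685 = 127580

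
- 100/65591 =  - 100/65591 = -0.00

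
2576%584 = 240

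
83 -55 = 28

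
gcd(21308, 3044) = 3044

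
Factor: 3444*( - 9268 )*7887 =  - 2^4*3^2*7^2*11^1*41^1*239^1*331^1  =  - 251745089904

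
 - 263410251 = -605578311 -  - 342168060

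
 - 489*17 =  - 8313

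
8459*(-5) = -42295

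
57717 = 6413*9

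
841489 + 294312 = 1135801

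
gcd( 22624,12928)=3232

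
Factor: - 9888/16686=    - 2^4*3^( - 3)=- 16/27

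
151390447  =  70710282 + 80680165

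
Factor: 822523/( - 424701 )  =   - 3^( - 2)*13^2*31^1*157^1*47189^( - 1)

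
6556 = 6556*1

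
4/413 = 4/413 = 0.01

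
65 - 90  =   - 25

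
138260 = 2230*62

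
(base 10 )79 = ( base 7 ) 142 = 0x4F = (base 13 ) 61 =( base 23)3a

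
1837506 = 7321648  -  5484142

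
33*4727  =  155991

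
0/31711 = 0 = 0.00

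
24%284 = 24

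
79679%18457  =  5851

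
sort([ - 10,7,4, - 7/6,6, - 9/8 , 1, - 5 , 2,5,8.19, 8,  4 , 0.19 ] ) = [ - 10,- 5 , - 7/6,-9/8,0.19,1,2,4,4,5, 6,7, 8,  8.19]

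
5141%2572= 2569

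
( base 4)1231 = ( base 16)6D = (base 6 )301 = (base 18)61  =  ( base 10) 109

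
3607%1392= 823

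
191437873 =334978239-143540366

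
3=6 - 3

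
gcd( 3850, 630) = 70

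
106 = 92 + 14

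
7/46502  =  7/46502 = 0.00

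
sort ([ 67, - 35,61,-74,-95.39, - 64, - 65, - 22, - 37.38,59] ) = [ -95.39, - 74,-65, -64 ,-37.38,-35, - 22, 59, 61 , 67 ] 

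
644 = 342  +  302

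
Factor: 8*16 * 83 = 2^7*83^1 =10624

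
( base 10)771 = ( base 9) 1046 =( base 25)15L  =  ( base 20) 1IB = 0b1100000011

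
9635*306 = 2948310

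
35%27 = 8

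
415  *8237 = 3418355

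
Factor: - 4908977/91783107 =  - 3^( - 2)*13^ (-1 )*59^1*83203^1*784471^( - 1 ) 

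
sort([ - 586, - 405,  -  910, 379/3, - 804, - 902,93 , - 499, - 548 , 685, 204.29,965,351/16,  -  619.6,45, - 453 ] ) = [ - 910,-902, - 804 , - 619.6, - 586, - 548 ,-499 ,-453, - 405, 351/16, 45, 93,379/3,204.29, 685,965 ]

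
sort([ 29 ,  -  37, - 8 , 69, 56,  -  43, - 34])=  [ - 43, - 37, - 34, - 8,29, 56 , 69]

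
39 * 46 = 1794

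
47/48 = 47/48  =  0.98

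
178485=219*815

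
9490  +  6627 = 16117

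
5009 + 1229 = 6238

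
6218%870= 128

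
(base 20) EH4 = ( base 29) 71S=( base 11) 4514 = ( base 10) 5944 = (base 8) 13470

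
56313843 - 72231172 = -15917329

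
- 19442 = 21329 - 40771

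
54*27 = 1458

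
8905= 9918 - 1013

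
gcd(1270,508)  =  254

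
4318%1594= 1130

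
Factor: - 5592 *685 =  - 3830520 = - 2^3*3^1*5^1 * 137^1*233^1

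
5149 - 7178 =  - 2029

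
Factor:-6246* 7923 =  - 49487058 = -  2^1*3^3*19^1 * 139^1*347^1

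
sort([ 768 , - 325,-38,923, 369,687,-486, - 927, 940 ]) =[ - 927, - 486, - 325, - 38,369,  687, 768 , 923, 940]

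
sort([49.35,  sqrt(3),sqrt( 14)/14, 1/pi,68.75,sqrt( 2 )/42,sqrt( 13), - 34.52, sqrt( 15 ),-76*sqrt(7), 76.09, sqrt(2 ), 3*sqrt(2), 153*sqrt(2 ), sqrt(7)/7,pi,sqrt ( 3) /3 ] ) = [ - 76*sqrt(7),  -  34.52, sqrt (2)/42,sqrt(14 )/14,1/pi,sqrt(7 ) /7,sqrt( 3) /3, sqrt(2), sqrt( 3 ), pi, sqrt (13), sqrt( 15),3*sqrt ( 2),49.35, 68.75,76.09, 153*sqrt( 2 )] 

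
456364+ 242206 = 698570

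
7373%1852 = 1817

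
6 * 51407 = 308442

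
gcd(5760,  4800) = 960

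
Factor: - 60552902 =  - 2^1 * 563^1 * 53777^1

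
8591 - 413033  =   - 404442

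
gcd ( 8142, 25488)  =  354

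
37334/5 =37334/5 = 7466.80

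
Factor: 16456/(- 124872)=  - 17/129 = -3^( - 1)* 17^1 * 43^( -1 ) 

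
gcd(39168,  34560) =2304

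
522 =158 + 364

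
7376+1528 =8904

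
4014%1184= 462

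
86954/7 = 12422 = 12422.00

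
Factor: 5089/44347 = 7/61 = 7^1 * 61^ ( - 1 )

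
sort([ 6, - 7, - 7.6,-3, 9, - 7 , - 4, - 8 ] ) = [  -  8, - 7.6,  -  7, - 7,-4,- 3,6,9]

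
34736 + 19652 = 54388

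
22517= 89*253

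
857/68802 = 857/68802= 0.01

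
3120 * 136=424320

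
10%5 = 0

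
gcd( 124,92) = 4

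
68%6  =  2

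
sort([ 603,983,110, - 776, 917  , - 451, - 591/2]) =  [- 776, - 451, - 591/2, 110,603, 917, 983 ]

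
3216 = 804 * 4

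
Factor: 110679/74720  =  237/160 = 2^(  -  5)*3^1*5^( - 1)*79^1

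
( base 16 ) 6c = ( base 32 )3c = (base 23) 4g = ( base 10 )108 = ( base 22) 4k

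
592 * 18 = 10656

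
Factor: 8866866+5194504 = 14061370 = 2^1*5^1  *467^1*3011^1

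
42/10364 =21/5182 = 0.00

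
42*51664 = 2169888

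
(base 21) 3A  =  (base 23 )34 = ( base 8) 111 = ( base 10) 73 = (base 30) 2D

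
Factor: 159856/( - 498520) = - 2^1 * 5^( - 1)*11^( - 2 )*97^1 = - 194/605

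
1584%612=360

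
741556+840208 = 1581764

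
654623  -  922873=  - 268250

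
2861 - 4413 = -1552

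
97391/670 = 97391/670= 145.36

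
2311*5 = 11555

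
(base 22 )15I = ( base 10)612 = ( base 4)21210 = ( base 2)1001100100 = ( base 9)750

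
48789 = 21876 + 26913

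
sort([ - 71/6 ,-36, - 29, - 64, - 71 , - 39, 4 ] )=[ - 71,- 64, - 39, - 36, - 29, - 71/6,4]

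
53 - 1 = 52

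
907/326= 2 + 255/326 = 2.78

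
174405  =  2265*77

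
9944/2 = 4972 = 4972.00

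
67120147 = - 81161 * (-827 ) 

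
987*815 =804405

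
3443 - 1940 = 1503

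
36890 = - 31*( - 1190) 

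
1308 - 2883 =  - 1575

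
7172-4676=2496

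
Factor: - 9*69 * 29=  - 3^3*23^1*29^1  =  - 18009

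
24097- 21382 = 2715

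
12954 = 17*762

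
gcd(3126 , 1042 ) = 1042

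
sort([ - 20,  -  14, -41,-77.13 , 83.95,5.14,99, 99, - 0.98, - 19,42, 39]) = [ - 77.13,  -  41, - 20,  -  19, - 14, - 0.98,5.14,39,42 , 83.95, 99,99]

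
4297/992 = 4297/992 = 4.33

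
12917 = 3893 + 9024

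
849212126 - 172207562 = 677004564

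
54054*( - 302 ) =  - 16324308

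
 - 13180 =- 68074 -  - 54894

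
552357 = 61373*9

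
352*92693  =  32627936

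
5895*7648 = 45084960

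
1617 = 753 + 864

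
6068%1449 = 272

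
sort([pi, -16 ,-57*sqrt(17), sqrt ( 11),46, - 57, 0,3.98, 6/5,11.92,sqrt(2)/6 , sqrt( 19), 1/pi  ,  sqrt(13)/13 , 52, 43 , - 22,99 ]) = [  -  57  *  sqrt( 17), - 57, -22, - 16,0,sqrt(2 ) /6, sqrt( 13) /13 , 1/pi,6/5,pi , sqrt(11 ), 3.98, sqrt( 19),11.92 , 43,46,52  ,  99]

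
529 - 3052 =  - 2523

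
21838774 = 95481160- 73642386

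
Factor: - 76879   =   - 11^1*29^1*241^1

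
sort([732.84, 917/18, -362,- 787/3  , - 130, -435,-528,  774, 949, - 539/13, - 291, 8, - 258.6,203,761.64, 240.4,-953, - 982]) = [- 982, - 953, - 528, - 435, - 362,-291, - 787/3,- 258.6,-130,-539/13, 8,917/18, 203 , 240.4,  732.84 , 761.64, 774,949 ]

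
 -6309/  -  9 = 701 + 0/1 = 701.00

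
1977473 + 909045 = 2886518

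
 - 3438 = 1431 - 4869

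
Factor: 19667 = 71^1*277^1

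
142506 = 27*5278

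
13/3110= 13/3110 = 0.00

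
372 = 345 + 27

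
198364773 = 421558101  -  223193328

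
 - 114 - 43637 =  - 43751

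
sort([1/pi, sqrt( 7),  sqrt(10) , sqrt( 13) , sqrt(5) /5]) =[ 1/pi, sqrt(5) /5, sqrt( 7 ), sqrt(10 ), sqrt( 13)]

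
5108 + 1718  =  6826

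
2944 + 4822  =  7766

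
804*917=737268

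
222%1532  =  222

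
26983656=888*30387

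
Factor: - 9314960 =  - 2^4*5^1*116437^1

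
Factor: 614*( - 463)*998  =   - 2^2 * 307^1* 463^1 * 499^1=-283713436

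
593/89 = 6+59/89 = 6.66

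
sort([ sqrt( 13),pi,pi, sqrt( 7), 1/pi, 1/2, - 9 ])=[-9,  1/pi,1/2,sqrt(7), pi,pi,sqrt( 13)]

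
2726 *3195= 8709570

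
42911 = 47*913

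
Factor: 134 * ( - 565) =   -  2^1*5^1*67^1  *113^1 = -75710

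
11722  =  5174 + 6548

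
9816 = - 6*( - 1636)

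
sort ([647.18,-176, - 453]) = [-453 , - 176, 647.18] 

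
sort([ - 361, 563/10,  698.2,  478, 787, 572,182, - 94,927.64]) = [ - 361 , - 94 , 563/10,182, 478,572,698.2,787,927.64]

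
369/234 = 41/26 = 1.58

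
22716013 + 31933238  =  54649251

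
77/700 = 11/100 = 0.11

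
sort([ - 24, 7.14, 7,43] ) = [ - 24, 7, 7.14, 43] 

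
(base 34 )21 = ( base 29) 2b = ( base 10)69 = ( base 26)2H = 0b1000101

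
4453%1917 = 619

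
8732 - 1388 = 7344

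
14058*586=8237988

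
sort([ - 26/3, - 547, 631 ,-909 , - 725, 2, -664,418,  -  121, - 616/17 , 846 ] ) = [ - 909, - 725,  -  664,  -  547 , - 121, - 616/17 ,- 26/3,2,418, 631,  846]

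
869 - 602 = 267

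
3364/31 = 108 + 16/31 = 108.52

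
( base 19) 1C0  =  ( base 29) K9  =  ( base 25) NE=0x24d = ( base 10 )589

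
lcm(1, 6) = 6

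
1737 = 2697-960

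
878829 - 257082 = 621747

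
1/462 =1/462 = 0.00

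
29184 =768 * 38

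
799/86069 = 799/86069 = 0.01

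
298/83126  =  149/41563 = 0.00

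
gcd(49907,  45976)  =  1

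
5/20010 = 1/4002 = 0.00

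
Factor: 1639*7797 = 3^1*11^1 *23^1*113^1 * 149^1 = 12779283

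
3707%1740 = 227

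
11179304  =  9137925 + 2041379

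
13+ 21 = 34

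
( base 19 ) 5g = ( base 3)11010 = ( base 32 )3f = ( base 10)111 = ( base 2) 1101111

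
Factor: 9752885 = 5^1*1950577^1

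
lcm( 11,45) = 495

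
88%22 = 0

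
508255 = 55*9241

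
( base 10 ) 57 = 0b111001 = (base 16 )39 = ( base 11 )52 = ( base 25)27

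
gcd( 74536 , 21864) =8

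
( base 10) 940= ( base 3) 1021211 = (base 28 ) 15G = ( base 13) 574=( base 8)1654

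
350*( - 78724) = - 27553400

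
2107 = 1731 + 376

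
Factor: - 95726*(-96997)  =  2^1*23^1*2081^1 * 96997^1= 9285134822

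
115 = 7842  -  7727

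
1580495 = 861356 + 719139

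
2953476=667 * 4428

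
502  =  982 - 480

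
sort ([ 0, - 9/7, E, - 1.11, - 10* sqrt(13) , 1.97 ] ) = [ - 10*sqrt( 13),  -  9/7, - 1.11, 0,1.97,E ] 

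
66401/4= 16600 + 1/4 = 16600.25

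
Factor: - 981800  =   - 2^3*5^2*4909^1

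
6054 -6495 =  - 441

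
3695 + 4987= 8682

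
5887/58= 203/2 = 101.50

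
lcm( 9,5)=45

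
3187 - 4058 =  - 871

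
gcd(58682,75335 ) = 793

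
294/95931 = 98/31977 = 0.00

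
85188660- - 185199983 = 270388643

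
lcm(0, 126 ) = 0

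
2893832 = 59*49048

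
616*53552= 32988032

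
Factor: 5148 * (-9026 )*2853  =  -132567064344=-2^3*3^4*11^1*13^1*317^1*4513^1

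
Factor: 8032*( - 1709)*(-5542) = 76073304896 = 2^6* 17^1*163^1 * 251^1*1709^1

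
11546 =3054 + 8492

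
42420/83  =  42420/83 = 511.08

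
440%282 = 158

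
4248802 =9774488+-5525686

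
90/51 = 1 + 13/17 = 1.76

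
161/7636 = 7/332 = 0.02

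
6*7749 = 46494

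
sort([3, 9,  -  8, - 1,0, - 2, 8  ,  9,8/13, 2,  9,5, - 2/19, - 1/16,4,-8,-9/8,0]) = [-8,  -  8, - 2, -9/8, - 1, -2/19, - 1/16,0,0,8/13,2, 3, 4,5,8,9,9,9]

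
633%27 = 12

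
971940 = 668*1455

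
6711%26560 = 6711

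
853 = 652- - 201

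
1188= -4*( - 297) 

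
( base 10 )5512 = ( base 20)dfc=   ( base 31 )5MP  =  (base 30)63M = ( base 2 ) 1010110001000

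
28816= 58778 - 29962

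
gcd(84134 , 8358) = 2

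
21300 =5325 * 4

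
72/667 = 72/667  =  0.11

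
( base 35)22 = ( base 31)2a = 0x48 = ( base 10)72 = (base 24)30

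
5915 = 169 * 35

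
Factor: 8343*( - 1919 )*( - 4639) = 3^4*19^1*101^1 *103^1*4639^1 = 74271396663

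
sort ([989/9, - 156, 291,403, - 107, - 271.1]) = [ - 271.1, - 156, - 107,989/9,  291,403 ] 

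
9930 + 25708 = 35638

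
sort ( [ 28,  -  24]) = [ - 24,  28]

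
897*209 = 187473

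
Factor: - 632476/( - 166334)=316238/83167 = 2^1 * 7^( - 1)*13^1 *109^ ( - 2 )*12163^1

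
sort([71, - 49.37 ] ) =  [ - 49.37, 71 ] 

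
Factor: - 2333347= - 2333347^1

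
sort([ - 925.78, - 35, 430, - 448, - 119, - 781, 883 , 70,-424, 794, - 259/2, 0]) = [-925.78, - 781, - 448, - 424, - 259/2, - 119 , - 35, 0, 70,  430, 794,883]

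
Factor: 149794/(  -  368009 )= - 2^1 * 379^ ( - 1) * 971^( - 1)*74897^1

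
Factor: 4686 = 2^1*3^1*11^1*71^1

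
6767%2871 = 1025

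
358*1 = 358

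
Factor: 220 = 2^2*5^1 * 11^1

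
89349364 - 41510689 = 47838675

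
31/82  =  31/82 = 0.38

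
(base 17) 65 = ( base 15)72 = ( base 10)107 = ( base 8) 153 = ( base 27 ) 3q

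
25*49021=1225525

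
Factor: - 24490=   -  2^1 * 5^1*31^1*79^1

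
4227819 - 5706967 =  - 1479148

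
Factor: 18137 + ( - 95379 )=  -  77242=-2^1*11^1*3511^1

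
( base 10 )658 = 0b1010010010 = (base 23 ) 15E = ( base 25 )118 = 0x292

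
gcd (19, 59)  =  1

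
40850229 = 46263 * 883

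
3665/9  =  407+ 2/9=   407.22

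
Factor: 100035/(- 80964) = -2^(  -  2)*3^2*5^1*19^1*173^ ( - 1) = - 855/692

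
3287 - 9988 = - 6701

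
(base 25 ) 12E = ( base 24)14H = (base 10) 689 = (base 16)2B1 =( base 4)22301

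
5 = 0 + 5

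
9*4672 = 42048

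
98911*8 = 791288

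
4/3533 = 4/3533 = 0.00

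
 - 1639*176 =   -  288464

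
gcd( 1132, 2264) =1132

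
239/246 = 239/246 = 0.97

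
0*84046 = 0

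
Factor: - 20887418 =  - 2^1* 257^1 * 40637^1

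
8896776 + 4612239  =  13509015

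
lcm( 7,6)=42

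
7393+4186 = 11579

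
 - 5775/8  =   - 722 + 1/8 = - 721.88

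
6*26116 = 156696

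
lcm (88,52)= 1144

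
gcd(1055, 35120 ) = 5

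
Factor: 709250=2^1*5^3* 2837^1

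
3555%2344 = 1211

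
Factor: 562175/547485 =3^( - 1)*5^1 * 17^( - 1)* 19^( - 1) * 199^1 = 995/969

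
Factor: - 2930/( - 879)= 2^1*3^( - 1)*5^1 = 10/3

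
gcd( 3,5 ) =1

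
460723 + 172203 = 632926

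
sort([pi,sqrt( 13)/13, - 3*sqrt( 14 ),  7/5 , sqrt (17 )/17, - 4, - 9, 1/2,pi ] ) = [ - 3*sqrt( 14 ) ,- 9, - 4 , sqrt(17) /17,sqrt(13 )/13,  1/2,7/5,pi,pi] 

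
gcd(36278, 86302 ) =2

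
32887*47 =1545689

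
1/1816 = 1/1816 = 0.00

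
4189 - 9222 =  - 5033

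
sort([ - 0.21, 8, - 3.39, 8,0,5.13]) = [ - 3.39, - 0.21,0,5.13,8, 8]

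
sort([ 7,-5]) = [ - 5,  7 ] 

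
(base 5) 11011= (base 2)1011110100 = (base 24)17C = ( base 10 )756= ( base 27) 110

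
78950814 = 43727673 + 35223141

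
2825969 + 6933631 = 9759600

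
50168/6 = 25084/3  =  8361.33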